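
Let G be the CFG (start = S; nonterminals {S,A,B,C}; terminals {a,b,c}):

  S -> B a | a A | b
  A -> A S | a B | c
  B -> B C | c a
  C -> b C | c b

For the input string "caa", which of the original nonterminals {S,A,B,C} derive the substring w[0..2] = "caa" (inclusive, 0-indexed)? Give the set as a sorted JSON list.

Convert to CNF:
  S -> B T0 | T0 A | b
  A -> A S | T0 B | c
  B -> B C | T1 T0
  C -> T1 T2 | T2 C
  T0 -> a
  T1 -> c
  T2 -> b

CYK table (by increasing span), restricted to cells inside w[0..2]:
  cell(0,0) c: {A,T1}  orig:{A}
  cell(1,1) a: {T0}  orig:{}
  cell(2,2) a: {T0}  orig:{}
  cell(0,1) ca: {B}
  cell(1,2) aa: ∅
  cell(0,2) caa: {S}

Original NTs in T[0,2] deriving "caa": ["S"]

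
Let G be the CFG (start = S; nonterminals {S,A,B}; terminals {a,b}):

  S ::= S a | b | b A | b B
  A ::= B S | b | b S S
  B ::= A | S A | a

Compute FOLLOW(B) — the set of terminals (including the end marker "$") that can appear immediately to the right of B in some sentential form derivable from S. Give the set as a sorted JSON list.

FIRST sets, iterate to fixpoint:
pass 1:
  A via A→b: +{b}
  B via B→A: +{b}
  B via B→a: +{a}
  S via S→b: +{b}
  FIRST[S]={b}  FIRST[A]={b}  FIRST[B]={a,b}
pass 2:
  A via A→B S: +{a}
  FIRST[S]={b}  FIRST[A]={a,b}  FIRST[B]={a,b}
pass 3: (no change)
  FIRST[S]={b}  FIRST[A]={a,b}  FIRST[B]={a,b}

FOLLOW iteration:
FOLLOW(S) := {$}
[1]
  A→B S: FOLLOW(B) ⊇ FIRST(S) = {b}; new: +{b}
  A→b S S: FOLLOW(S) ⊇ FIRST(S) = {b}; new: +{b}
  B→A: FOLLOW(A) ⊇ FOLLOW(B) ⊇ {b}; new: +{b}
  B→S A: FOLLOW(S) ⊇ FIRST(A) = {a,b}; new: +{a}
  S→b A: FOLLOW(A) ⊇ FOLLOW(S) ⊇ {$,a,b}; new: +{$,a}
  S→b B: FOLLOW(B) ⊇ FOLLOW(S) ⊇ {$,a,b}; new: +{$,a}
  S: {$,a,b}  A: {$,a,b}  B: {$,a,b}
[2] — fixpoint
  S: {$,a,b}  A: {$,a,b}  B: {$,a,b}

FOLLOW(B) = ["$", "a", "b"]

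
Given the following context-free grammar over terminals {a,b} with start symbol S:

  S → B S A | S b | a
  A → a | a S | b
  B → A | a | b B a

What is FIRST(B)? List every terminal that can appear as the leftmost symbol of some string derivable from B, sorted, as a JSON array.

FIRST iteration:
[1]
  A via A→a: +{a}
  A via A→b: +{b}
  B via B→A: +{a,b}
  S via S→B S A: +{a,b}
  FIRST(S)={a,b}  FIRST(A)={a,b}  FIRST(B)={a,b}
[2] — fixpoint
  FIRST(S)={a,b}  FIRST(A)={a,b}  FIRST(B)={a,b}

FIRST(B) = ["a", "b"]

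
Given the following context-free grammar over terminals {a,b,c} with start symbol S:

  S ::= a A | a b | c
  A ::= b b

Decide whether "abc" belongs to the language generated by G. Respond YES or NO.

CNF form of G:
  S -> T1 A | T1 T0 | c
  A -> T0 T0
  T0 -> b
  T1 -> a

CYK fill:
  T[0,0] 'a' = {T1}  orig:{}
  T[1,1] 'b' = {T0}  orig:{}
  T[2,2] 'c' = {S}
  T[0,1] 'ab' = {S}
  T[1,2] 'bc' = ∅
  T[0,2] 'abc' = ∅

S ∉ T[0,2] ⇒ NO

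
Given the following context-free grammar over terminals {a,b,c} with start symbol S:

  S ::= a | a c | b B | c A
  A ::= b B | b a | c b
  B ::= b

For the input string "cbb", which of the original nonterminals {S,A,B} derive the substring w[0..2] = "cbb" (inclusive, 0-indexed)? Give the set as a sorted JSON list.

CNF form of G:
  S -> T0 B | T1 T2 | T2 A | a
  A -> T0 B | T0 T1 | T2 T0
  B -> b
  T0 -> b
  T1 -> a
  T2 -> c

CYK fill — only the sub-triangle for w[0..2]:
  [0..0]={T2}  "c"  orig:{}
  [1..1]={B,T0}  "b"  orig:{B}
  [2..2]={B,T0}  "b"  orig:{B}
  [0..1]={A}  "cb"
  [1..2]={A,S}  "bb"
  [0..2]={S}  "cbb"

Original NTs in T[0,2] deriving "cbb": ["S"]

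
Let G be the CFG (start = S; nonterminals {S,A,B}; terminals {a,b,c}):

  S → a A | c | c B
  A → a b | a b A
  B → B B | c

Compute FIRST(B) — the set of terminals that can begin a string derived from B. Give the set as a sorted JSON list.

FIRST iteration:
pass 1:
  A via A→a b: +{a}
  B via B→c: +{c}
  S via S→a A: +{a}
  S via S→c: +{c}
  FIRST(S)={a,c}  FIRST(A)={a}  FIRST(B)={c}
pass 2: — fixpoint
  FIRST(S)={a,c}  FIRST(A)={a}  FIRST(B)={c}

FIRST(B) = ["c"]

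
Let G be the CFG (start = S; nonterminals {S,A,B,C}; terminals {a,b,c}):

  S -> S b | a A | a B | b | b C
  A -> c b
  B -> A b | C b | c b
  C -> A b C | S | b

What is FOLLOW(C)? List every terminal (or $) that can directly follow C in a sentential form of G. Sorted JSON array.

FIRST iteration:
[1]
  A via A→c b: +{c}
  B via B→A b: +{c}
  C via C→A b C: +{c}
  C via C→b: +{b}
  S via S→a A: +{a}
  S via S→b: +{b}
  S: {a,b}  A: {c}  B: {c}  C: {b,c}
[2]
  B via B→C b: +{b}
  C via C→S: +{a}
  S: {a,b}  A: {c}  B: {b,c}  C: {a,b,c}
[3]
  B via B→C b: +{a}
  S: {a,b}  A: {c}  B: {a,b,c}  C: {a,b,c}
[4] (no change)
  S: {a,b}  A: {c}  B: {a,b,c}  C: {a,b,c}

FOLLOW sets:
FOLLOW(S) := {$}
[1]
  B→A b: FOLLOW(A) ⊇ FIRST(b) = {b}; new: +{b}
  B→C b: FOLLOW(C) ⊇ FIRST(b) = {b}; new: +{b}
  C→S: FOLLOW(S) ⊇ FOLLOW(C) ⊇ {b}; new: +{b}
  S→a A: FOLLOW(A) ⊇ FOLLOW(S) ⊇ {$,b}; new: +{$}
  S→a B: FOLLOW(B) ⊇ FOLLOW(S) ⊇ {$,b}; new: +{$,b}
  S→b C: FOLLOW(C) ⊇ FOLLOW(S) ⊇ {$,b}; new: +{$}
  S: {$,b}  A: {$,b}  B: {$,b}  C: {$,b}
[2] (no change)
  S: {$,b}  A: {$,b}  B: {$,b}  C: {$,b}

FOLLOW(C) = ["$", "b"]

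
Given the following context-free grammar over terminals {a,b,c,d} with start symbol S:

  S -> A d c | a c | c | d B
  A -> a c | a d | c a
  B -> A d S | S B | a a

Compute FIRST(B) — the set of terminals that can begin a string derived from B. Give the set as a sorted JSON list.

FIRST sets, iterate to fixpoint:
[1]
  A via A→a c: +{a}
  A via A→c a: +{c}
  B via B→A d S: +{a,c}
  S via S→A d c: +{a,c}
  S via S→d B: +{d}
  FIRST(S)={a,c,d}  FIRST(A)={a,c}  FIRST(B)={a,c}
[2]
  B via B→S B: +{d}
  FIRST(S)={a,c,d}  FIRST(A)={a,c}  FIRST(B)={a,c,d}
[3] — fixpoint
  FIRST(S)={a,c,d}  FIRST(A)={a,c}  FIRST(B)={a,c,d}

FIRST(B) = ["a", "c", "d"]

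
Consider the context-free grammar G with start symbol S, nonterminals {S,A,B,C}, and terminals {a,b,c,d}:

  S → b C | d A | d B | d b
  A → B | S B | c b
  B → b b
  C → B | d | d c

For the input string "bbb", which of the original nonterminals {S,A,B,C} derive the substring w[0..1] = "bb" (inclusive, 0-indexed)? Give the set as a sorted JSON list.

Convert to CNF:
  S -> T0 C | T2 A | T2 B | T2 T0
  A -> S B | T0 T0 | T1 T0
  B -> T0 T0
  C -> T0 T0 | T2 T1 | d
  T0 -> b
  T1 -> c
  T2 -> d

CYK fill — only the sub-triangle for w[0..1]:
  cell(0,0) b: {T0}  orig:{}
  cell(1,1) b: {T0}  orig:{}
  cell(0,1) bb: {A,B,C}

Original NTs in T[0,1] deriving "bb": ["A", "B", "C"]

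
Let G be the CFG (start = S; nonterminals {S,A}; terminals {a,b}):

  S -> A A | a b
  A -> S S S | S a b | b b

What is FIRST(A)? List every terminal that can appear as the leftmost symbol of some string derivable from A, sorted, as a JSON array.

Compute FIRST by fixpoint:
[1]
  A via A→b b: +{b}
  S via S→A A: +{b}
  S via S→a b: +{a}
  S: {a,b}  A: {b}
[2]
  A via A→S S S: +{a}
  S: {a,b}  A: {a,b}
[3] — fixpoint
  S: {a,b}  A: {a,b}

FIRST(A) = ["a", "b"]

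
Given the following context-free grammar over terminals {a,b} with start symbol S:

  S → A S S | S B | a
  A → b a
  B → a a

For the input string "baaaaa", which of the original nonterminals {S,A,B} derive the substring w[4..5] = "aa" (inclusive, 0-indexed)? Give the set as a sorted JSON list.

CNF form of G:
  S -> A X2 | S B | a
  A -> T0 T1
  B -> T1 T1
  T0 -> b
  T1 -> a
  X2 -> S S

CYK table (by increasing span) (cells [i..j] with 4 ≤ i ≤ j ≤ 5 only):
  [4..4]={S,T1}  "a"  orig:{S}
  [5..5]={S,T1}  "a"  orig:{S}
  [4..5]={B,X2}  "aa"  orig:{B}

Original NTs in T[4,5] deriving "aa": ["B"]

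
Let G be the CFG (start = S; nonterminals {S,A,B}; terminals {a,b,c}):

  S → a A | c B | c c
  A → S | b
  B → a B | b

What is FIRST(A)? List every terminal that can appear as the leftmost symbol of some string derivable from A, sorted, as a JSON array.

Compute FIRST by fixpoint:
round 1:
  A via A→b: +{b}
  B via B→a B: +{a}
  B via B→b: +{b}
  S via S→a A: +{a}
  S via S→c B: +{c}
  FIRST[S]={a,c}  FIRST[A]={b}  FIRST[B]={a,b}
round 2:
  A via A→S: +{a,c}
  FIRST[S]={a,c}  FIRST[A]={a,b,c}  FIRST[B]={a,b}
round 3: (stable)
  FIRST[S]={a,c}  FIRST[A]={a,b,c}  FIRST[B]={a,b}

FIRST(A) = ["a", "b", "c"]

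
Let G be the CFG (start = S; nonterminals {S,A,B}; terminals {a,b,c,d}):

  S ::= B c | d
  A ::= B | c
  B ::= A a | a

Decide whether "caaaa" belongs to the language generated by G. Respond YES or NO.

CNF form of G:
  S -> B T1 | d
  A -> A T0 | a | c
  B -> A T0 | a
  T0 -> a
  T1 -> c

Fill CYK table bottom-up:
  [0..0]={A,T1}  "c"  orig:{A}
  [1..1]={A,B,T0}  "a"  orig:{A,B}
  [2..2]={A,B,T0}  "a"  orig:{A,B}
  [3..3]={A,B,T0}  "a"  orig:{A,B}
  [4..4]={A,B,T0}  "a"  orig:{A,B}
  [0..1]={A,B}  "ca"
  [1..2]={A,B}  "aa"
  [2..3]={A,B}  "aa"
  [3..4]={A,B}  "aa"
  [0..2]={A,B}  "caa"
  [1..3]={A,B}  "aaa"
  [2..4]={A,B}  "aaa"
  [0..3]={A,B}  "caaa"
  [1..4]={A,B}  "aaaa"
  [0..4]={A,B}  "caaaa"

S ∉ T[0,4] ⇒ NO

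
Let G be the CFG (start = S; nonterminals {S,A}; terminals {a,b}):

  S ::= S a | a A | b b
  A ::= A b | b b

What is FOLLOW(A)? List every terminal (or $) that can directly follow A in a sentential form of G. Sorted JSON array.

FIRST iteration:
round 1:
  A via A→b b: +{b}
  S via S→a A: +{a}
  S via S→b b: +{b}
  FIRST[S]={a,b}  FIRST[A]={b}
round 2: (no change)
  FIRST[S]={a,b}  FIRST[A]={b}

FOLLOW sets:
FOLLOW(S) := {$}
iter 1:
  A→A b: FOLLOW(A) ⊇ FIRST(b) = {b}; new: +{b}
  S→S a: FOLLOW(S) ⊇ FIRST(a) = {a}; new: +{a}
  S→a A: FOLLOW(A) ⊇ FOLLOW(S) ⊇ {$,a}; new: +{$,a}
  FOLLOW(S)={$,a}  FOLLOW(A)={$,a,b}
iter 2: (no change)
  FOLLOW(S)={$,a}  FOLLOW(A)={$,a,b}

FOLLOW(A) = ["$", "a", "b"]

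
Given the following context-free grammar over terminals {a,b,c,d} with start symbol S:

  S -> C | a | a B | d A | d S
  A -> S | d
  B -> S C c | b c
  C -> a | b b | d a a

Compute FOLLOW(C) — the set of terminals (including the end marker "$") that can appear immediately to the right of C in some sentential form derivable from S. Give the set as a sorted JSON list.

FIRST iteration:
iter 1:
  A via A→d: +{d}
  B via B→b c: +{b}
  C via C→a: +{a}
  C via C→b b: +{b}
  C via C→d a a: +{d}
  S via S→C: +{a,b,d}
  FIRST(S)={a,b,d}  FIRST(A)={d}  FIRST(B)={b}  FIRST(C)={a,b,d}
iter 2:
  A via A→S: +{a,b}
  B via B→S C c: +{a,d}
  FIRST(S)={a,b,d}  FIRST(A)={a,b,d}  FIRST(B)={a,b,d}  FIRST(C)={a,b,d}
iter 3: done
  FIRST(S)={a,b,d}  FIRST(A)={a,b,d}  FIRST(B)={a,b,d}  FIRST(C)={a,b,d}

Compute FOLLOW by fixpoint:
initialize: $ ∈ FOLLOW(S)
pass 1:
  B→S C c: FOLLOW(S) ⊇ FIRST(C) = {a,b,d}; new: +{a,b,d}
  B→S C c: FOLLOW(C) ⊇ FIRST(c) = {c}; new: +{c}
  S→C: FOLLOW(C) ⊇ FOLLOW(S) ⊇ {$,a,b,d}; new: +{$,a,b,d}
  S→a B: FOLLOW(B) ⊇ FOLLOW(S) ⊇ {$,a,b,d}; new: +{$,a,b,d}
  S→d A: FOLLOW(A) ⊇ FOLLOW(S) ⊇ {$,a,b,d}; new: +{$,a,b,d}
  FOLLOW(S)={$,a,b,d}  FOLLOW(A)={$,a,b,d}  FOLLOW(B)={$,a,b,d}  FOLLOW(C)={$,a,b,c,d}
pass 2: — fixpoint
  FOLLOW(S)={$,a,b,d}  FOLLOW(A)={$,a,b,d}  FOLLOW(B)={$,a,b,d}  FOLLOW(C)={$,a,b,c,d}

FOLLOW(C) = ["$", "a", "b", "c", "d"]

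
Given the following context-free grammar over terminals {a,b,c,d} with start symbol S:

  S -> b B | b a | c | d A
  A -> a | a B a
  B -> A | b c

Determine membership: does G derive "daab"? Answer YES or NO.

Convert to CNF:
  S -> T1 B | T1 T0 | T3 A | c
  A -> T0 X4 | a
  B -> T0 X5 | T1 T2 | a
  T0 -> a
  T1 -> b
  T2 -> c
  T3 -> d
  X4 -> B T0
  X5 -> B T0

Fill CYK table bottom-up:
  cell(0,0) d: {T3}  orig:{}
  cell(1,1) a: {A,B,T0}  orig:{A,B}
  cell(2,2) a: {A,B,T0}  orig:{A,B}
  cell(3,3) b: {T1}  orig:{}
  cell(0,1) da: {S}
  cell(1,2) aa: {X4,X5}  orig:{}
  cell(2,3) ab: ∅
  cell(0,2) daa: ∅
  cell(1,3) aab: ∅
  cell(0,3) daab: ∅

S ∉ T[0,3] ⇒ NO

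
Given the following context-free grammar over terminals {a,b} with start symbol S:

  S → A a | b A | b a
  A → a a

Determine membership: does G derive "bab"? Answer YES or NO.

CNF form of G:
  S -> A T0 | T1 A | T1 T0
  A -> T0 T0
  T0 -> a
  T1 -> b

Fill CYK table bottom-up:
  [0..0]={T1}  "b"  orig:{}
  [1..1]={T0}  "a"  orig:{}
  [2..2]={T1}  "b"  orig:{}
  [0..1]={S}  "ba"
  [1..2]=∅  "ab"
  [0..2]=∅  "bab"

S ∉ T[0,2] ⇒ NO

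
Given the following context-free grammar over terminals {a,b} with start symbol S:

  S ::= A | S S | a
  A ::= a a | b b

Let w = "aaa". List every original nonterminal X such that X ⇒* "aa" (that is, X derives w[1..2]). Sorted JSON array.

Convert to CNF:
  S -> S S | T0 T0 | T1 T1 | a
  A -> T0 T0 | T1 T1
  T0 -> a
  T1 -> b

CYK table (by increasing span), restricted to cells inside w[1..2]:
  T[1,1] 'a' = {S,T0}  orig:{S}
  T[2,2] 'a' = {S,T0}  orig:{S}
  T[1,2] 'aa' = {A,S}

Original NTs in T[1,2] deriving "aa": ["A", "S"]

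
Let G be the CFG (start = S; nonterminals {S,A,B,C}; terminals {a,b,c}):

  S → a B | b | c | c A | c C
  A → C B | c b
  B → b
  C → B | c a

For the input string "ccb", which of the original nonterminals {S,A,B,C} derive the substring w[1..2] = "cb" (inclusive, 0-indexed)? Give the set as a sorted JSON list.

Convert to CNF:
  S -> T0 A | T0 C | T2 B | b | c
  A -> C B | T0 T1
  B -> b
  C -> T0 T2 | b
  T0 -> c
  T1 -> b
  T2 -> a

CYK fill (cells [i..j] with 1 ≤ i ≤ j ≤ 2 only):
  [1..1]={S,T0}  "c"  orig:{S}
  [2..2]={B,C,S,T1}  "b"  orig:{B,C,S}
  [1..2]={A,S}  "cb"

Original NTs in T[1,2] deriving "cb": ["A", "S"]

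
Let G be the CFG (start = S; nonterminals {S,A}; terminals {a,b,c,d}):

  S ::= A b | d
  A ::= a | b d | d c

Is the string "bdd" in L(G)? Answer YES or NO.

Convert to CNF:
  S -> A T0 | d
  A -> T0 T1 | T1 T2 | a
  T0 -> b
  T1 -> d
  T2 -> c

CYK fill:
  cell(0,0) b: {T0}  orig:{}
  cell(1,1) d: {S,T1}  orig:{S}
  cell(2,2) d: {S,T1}  orig:{S}
  cell(0,1) bd: {A}
  cell(1,2) dd: ∅
  cell(0,2) bdd: ∅

S ∉ T[0,2] ⇒ NO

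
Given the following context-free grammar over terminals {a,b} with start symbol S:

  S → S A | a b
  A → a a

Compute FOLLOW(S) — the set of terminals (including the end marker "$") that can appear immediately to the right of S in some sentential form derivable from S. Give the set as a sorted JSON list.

FIRST sets, iterate to fixpoint:
pass 1:
  A via A→a a: +{a}
  S via S→a b: +{a}
  FIRST(S)={a}  FIRST(A)={a}
pass 2: (stable)
  FIRST(S)={a}  FIRST(A)={a}

FOLLOW iteration:
FOLLOW(S) := {$}
[1]
  S→S A: FOLLOW(S) ⊇ FIRST(A) = {a}; new: +{a}
  S→S A: FOLLOW(A) ⊇ FOLLOW(S) ⊇ {$,a}; new: +{$,a}
  FOLLOW(S)={$,a}  FOLLOW(A)={$,a}
[2] (stable)
  FOLLOW(S)={$,a}  FOLLOW(A)={$,a}

FOLLOW(S) = ["$", "a"]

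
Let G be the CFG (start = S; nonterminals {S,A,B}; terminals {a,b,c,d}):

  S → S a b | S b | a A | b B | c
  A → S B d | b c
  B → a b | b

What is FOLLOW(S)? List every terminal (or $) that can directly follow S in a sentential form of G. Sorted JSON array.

FIRST iteration:
pass 1:
  A via A→b c: +{b}
  B via B→a b: +{a}
  B via B→b: +{b}
  S via S→a A: +{a}
  S via S→b B: +{b}
  S via S→c: +{c}
  S: {a,b,c}  A: {b}  B: {a,b}
pass 2:
  A via A→S B d: +{a,c}
  S: {a,b,c}  A: {a,b,c}  B: {a,b}
pass 3: (no change)
  S: {a,b,c}  A: {a,b,c}  B: {a,b}

FOLLOW sets:
FOLLOW(S) := {$}
round 1:
  A→S B d: FOLLOW(S) ⊇ FIRST(B) = {a,b}; new: +{a,b}
  A→S B d: FOLLOW(B) ⊇ FIRST(d) = {d}; new: +{d}
  S→a A: FOLLOW(A) ⊇ FOLLOW(S) ⊇ {$,a,b}; new: +{$,a,b}
  S→b B: FOLLOW(B) ⊇ FOLLOW(S) ⊇ {$,a,b}; new: +{$,a,b}
  FOLLOW(S)={$,a,b}  FOLLOW(A)={$,a,b}  FOLLOW(B)={$,a,b,d}
round 2: (no change)
  FOLLOW(S)={$,a,b}  FOLLOW(A)={$,a,b}  FOLLOW(B)={$,a,b,d}

FOLLOW(S) = ["$", "a", "b"]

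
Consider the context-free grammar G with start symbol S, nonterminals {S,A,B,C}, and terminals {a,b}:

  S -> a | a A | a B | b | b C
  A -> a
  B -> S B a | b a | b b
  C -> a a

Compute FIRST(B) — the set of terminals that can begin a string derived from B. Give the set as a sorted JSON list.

FIRST iteration:
round 1:
  A via A→a: +{a}
  B via B→b a: +{b}
  C via C→a a: +{a}
  S via S→a: +{a}
  S via S→b: +{b}
  S: {a,b}  A: {a}  B: {b}  C: {a}
round 2:
  B via B→S B a: +{a}
  S: {a,b}  A: {a}  B: {a,b}  C: {a}
round 3: — fixpoint
  S: {a,b}  A: {a}  B: {a,b}  C: {a}

FIRST(B) = ["a", "b"]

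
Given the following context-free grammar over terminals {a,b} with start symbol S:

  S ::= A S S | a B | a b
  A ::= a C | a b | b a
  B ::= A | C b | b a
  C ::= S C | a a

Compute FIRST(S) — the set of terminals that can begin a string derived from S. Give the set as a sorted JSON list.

Compute FIRST by fixpoint:
[1]
  A via A→a C: +{a}
  A via A→b a: +{b}
  B via B→A: +{a,b}
  C via C→a a: +{a}
  S via S→A S S: +{a,b}
  FIRST[S]={a,b}  FIRST[A]={a,b}  FIRST[B]={a,b}  FIRST[C]={a}
[2]
  C via C→S C: +{b}
  FIRST[S]={a,b}  FIRST[A]={a,b}  FIRST[B]={a,b}  FIRST[C]={a,b}
[3] (stable)
  FIRST[S]={a,b}  FIRST[A]={a,b}  FIRST[B]={a,b}  FIRST[C]={a,b}

FIRST(S) = ["a", "b"]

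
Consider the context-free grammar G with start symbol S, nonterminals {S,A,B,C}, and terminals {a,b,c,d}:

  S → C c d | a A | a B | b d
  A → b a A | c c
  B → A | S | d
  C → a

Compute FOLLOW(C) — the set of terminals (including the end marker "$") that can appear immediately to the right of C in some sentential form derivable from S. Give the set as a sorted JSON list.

FIRST iteration:
[1]
  A via A→b a A: +{b}
  A via A→c c: +{c}
  B via B→A: +{b,c}
  B via B→d: +{d}
  C via C→a: +{a}
  S via S→C c d: +{a}
  S via S→b d: +{b}
  FIRST[S]={a,b}  FIRST[A]={b,c}  FIRST[B]={b,c,d}  FIRST[C]={a}
[2]
  B via B→S: +{a}
  FIRST[S]={a,b}  FIRST[A]={b,c}  FIRST[B]={a,b,c,d}  FIRST[C]={a}
[3] (stable)
  FIRST[S]={a,b}  FIRST[A]={b,c}  FIRST[B]={a,b,c,d}  FIRST[C]={a}

FOLLOW iteration:
initialize: $ ∈ FOLLOW(S)
round 1:
  S→C c d: FOLLOW(C) ⊇ FIRST(c) = {c}; new: +{c}
  S→a A: FOLLOW(A) ⊇ FOLLOW(S) ⊇ {$}; new: +{$}
  S→a B: FOLLOW(B) ⊇ FOLLOW(S) ⊇ {$}; new: +{$}
  FOLLOW[S]={$}  FOLLOW[A]={$}  FOLLOW[B]={$}  FOLLOW[C]={c}
round 2: (stable)
  FOLLOW[S]={$}  FOLLOW[A]={$}  FOLLOW[B]={$}  FOLLOW[C]={c}

FOLLOW(C) = ["c"]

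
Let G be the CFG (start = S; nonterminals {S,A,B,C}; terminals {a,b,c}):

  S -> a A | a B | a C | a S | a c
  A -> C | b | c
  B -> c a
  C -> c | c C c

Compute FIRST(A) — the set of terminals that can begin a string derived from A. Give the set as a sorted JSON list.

FIRST iteration:
round 1:
  A via A→b: +{b}
  A via A→c: +{c}
  B via B→c a: +{c}
  C via C→c: +{c}
  S via S→a A: +{a}
  FIRST(S)={a}  FIRST(A)={b,c}  FIRST(B)={c}  FIRST(C)={c}
round 2: (stable)
  FIRST(S)={a}  FIRST(A)={b,c}  FIRST(B)={c}  FIRST(C)={c}

FIRST(A) = ["b", "c"]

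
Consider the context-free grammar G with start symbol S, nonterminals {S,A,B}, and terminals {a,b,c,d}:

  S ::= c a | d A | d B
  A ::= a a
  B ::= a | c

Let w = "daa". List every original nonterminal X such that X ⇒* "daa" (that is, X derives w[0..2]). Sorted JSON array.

Convert to CNF:
  S -> T1 T0 | T2 A | T2 B
  A -> T0 T0
  B -> a | c
  T0 -> a
  T1 -> c
  T2 -> d

CYK table (by increasing span) — only the sub-triangle for w[0..2]:
  T[0,0] 'd' = {T2}  orig:{}
  T[1,1] 'a' = {B,T0}  orig:{B}
  T[2,2] 'a' = {B,T0}  orig:{B}
  T[0,1] 'da' = {S}
  T[1,2] 'aa' = {A}
  T[0,2] 'daa' = {S}

Original NTs in T[0,2] deriving "daa": ["S"]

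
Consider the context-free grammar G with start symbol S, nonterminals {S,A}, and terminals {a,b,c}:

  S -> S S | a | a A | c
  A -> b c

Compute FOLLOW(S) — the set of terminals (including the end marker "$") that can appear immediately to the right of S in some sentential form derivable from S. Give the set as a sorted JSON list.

Compute FIRST by fixpoint:
round 1:
  A via A→b c: +{b}
  S via S→a: +{a}
  S via S→c: +{c}
  FIRST[S]={a,c}  FIRST[A]={b}
round 2: (no change)
  FIRST[S]={a,c}  FIRST[A]={b}

FOLLOW iteration:
FOLLOW(S) := {$}
round 1:
  S→S S: FOLLOW(S) ⊇ FIRST(S) = {a,c}; new: +{a,c}
  S→a A: FOLLOW(A) ⊇ FOLLOW(S) ⊇ {$,a,c}; new: +{$,a,c}
  FOLLOW(S)={$,a,c}  FOLLOW(A)={$,a,c}
round 2: done
  FOLLOW(S)={$,a,c}  FOLLOW(A)={$,a,c}

FOLLOW(S) = ["$", "a", "c"]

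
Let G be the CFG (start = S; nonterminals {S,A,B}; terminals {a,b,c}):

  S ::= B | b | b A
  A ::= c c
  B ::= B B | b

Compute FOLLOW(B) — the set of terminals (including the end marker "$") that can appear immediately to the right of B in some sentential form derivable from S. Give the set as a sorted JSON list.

FIRST iteration:
pass 1:
  A via A→c c: +{c}
  B via B→b: +{b}
  S via S→B: +{b}
  S: {b}  A: {c}  B: {b}
pass 2: — fixpoint
  S: {b}  A: {c}  B: {b}

FOLLOW iteration:
initialize: $ ∈ FOLLOW(S)
pass 1:
  B→B B: FOLLOW(B) ⊇ FIRST(B) = {b}; new: +{b}
  S→B: FOLLOW(B) ⊇ FOLLOW(S) ⊇ {$}; new: +{$}
  S→b A: FOLLOW(A) ⊇ FOLLOW(S) ⊇ {$}; new: +{$}
  S: {$}  A: {$}  B: {$,b}
pass 2: — fixpoint
  S: {$}  A: {$}  B: {$,b}

FOLLOW(B) = ["$", "b"]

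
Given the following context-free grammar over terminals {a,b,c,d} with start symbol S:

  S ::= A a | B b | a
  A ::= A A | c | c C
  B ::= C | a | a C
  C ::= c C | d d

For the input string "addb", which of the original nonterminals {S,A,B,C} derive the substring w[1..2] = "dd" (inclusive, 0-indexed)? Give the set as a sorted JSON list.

CNF form of G:
  S -> A T1 | B T3 | a
  A -> A A | T0 C | c
  B -> T0 C | T1 C | T2 T2 | a
  C -> T0 C | T2 T2
  T0 -> c
  T1 -> a
  T2 -> d
  T3 -> b

CYK table (by increasing span) — only the sub-triangle for w[1..2]:
  T[1,1] 'd' = {T2}  orig:{}
  T[2,2] 'd' = {T2}  orig:{}
  T[1,2] 'dd' = {B,C}

Original NTs in T[1,2] deriving "dd": ["B", "C"]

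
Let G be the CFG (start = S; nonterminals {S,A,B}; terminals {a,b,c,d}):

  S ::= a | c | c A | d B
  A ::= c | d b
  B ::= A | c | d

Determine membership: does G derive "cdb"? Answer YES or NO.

Convert to CNF:
  S -> T0 B | T2 A | a | c
  A -> T0 T1 | c
  B -> T0 T1 | c | d
  T0 -> d
  T1 -> b
  T2 -> c

CYK fill:
  cell(0,0) c: {A,B,S,T2}  orig:{A,B,S}
  cell(1,1) d: {B,T0}  orig:{B}
  cell(2,2) b: {T1}  orig:{}
  cell(0,1) cd: ∅
  cell(1,2) db: {A,B}
  cell(0,2) cdb: {S}

S ∈ T[0,2] ⇒ YES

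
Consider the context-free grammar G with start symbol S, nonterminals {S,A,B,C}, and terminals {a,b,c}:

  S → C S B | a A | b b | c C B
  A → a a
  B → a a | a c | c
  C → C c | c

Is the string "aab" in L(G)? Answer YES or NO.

Convert to CNF:
  S -> C X3 | T0 A | T1 X4 | T2 T2
  A -> T0 T0
  B -> T0 T0 | T0 T1 | c
  C -> C T1 | c
  T0 -> a
  T1 -> c
  T2 -> b
  X3 -> S B
  X4 -> C B

Fill CYK table bottom-up:
  [0..0]={T0}  "a"  orig:{}
  [1..1]={T0}  "a"  orig:{}
  [2..2]={T2}  "b"  orig:{}
  [0..1]={A,B}  "aa"
  [1..2]=∅  "ab"
  [0..2]=∅  "aab"

S ∉ T[0,2] ⇒ NO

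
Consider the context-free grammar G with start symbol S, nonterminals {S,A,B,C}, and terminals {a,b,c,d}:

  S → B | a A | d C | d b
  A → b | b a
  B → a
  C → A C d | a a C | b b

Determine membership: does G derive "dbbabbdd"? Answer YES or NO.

CNF form of G:
  S -> T1 A | T2 C | T2 T0 | a
  A -> T0 T1 | b
  B -> a
  C -> A X3 | T0 T0 | T1 X4
  T0 -> b
  T1 -> a
  T2 -> d
  X3 -> C T2
  X4 -> T1 C

CYK fill:
  [0..0]={T2}  "d"  orig:{}
  [1..1]={A,T0}  "b"  orig:{A}
  [2..2]={A,T0}  "b"  orig:{A}
  [3..3]={B,S,T1}  "a"  orig:{B,S}
  [4..4]={A,T0}  "b"  orig:{A}
  [5..5]={A,T0}  "b"  orig:{A}
  [6..6]={T2}  "d"  orig:{}
  [7..7]={T2}  "d"  orig:{}
  [0..1]={S}  "db"
  [1..2]={C}  "bb"
  [2..3]={A}  "ba"
  [3..4]={S}  "ab"
  [4..5]={C}  "bb"
  [5..6]=∅  "bd"
  [6..7]=∅  "dd"
  [0..2]={S}  "dbb"
  [1..3]=∅  "bba"
  [2..4]=∅  "bab"
  [3..5]={X4}  "abb"  orig:{}
  [4..6]={X3}  "bbd"  orig:{}
  [5..7]=∅  "bdd"
  [0..3]=∅  "dbba"
  [1..4]=∅  "bbab"
  [2..5]=∅  "babb"
  [3..6]=∅  "abbd"
  [4..7]=∅  "bbdd"
  [0..4]=∅  "dbbab"
  [1..5]=∅  "bbabb"
  [2..6]={C}  "babbd"
  [3..7]=∅  "abbdd"
  [0..5]=∅  "dbbabb"
  [1..6]=∅  "bbabbd"
  [2..7]={X3}  "babbdd"  orig:{}
  [0..6]=∅  "dbbabbd"
  [1..7]={C}  "bbabbdd"
  [0..7]={S}  "dbbabbdd"

S ∈ T[0,7] ⇒ YES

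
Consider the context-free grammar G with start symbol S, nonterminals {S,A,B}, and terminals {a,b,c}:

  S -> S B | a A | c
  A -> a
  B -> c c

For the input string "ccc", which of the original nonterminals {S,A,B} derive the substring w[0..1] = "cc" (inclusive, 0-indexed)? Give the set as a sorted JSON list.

Convert to CNF:
  S -> S B | T1 A | c
  A -> a
  B -> T0 T0
  T0 -> c
  T1 -> a

Fill CYK table bottom-up (cells [i..j] with 0 ≤ i ≤ j ≤ 1 only):
  cell(0,0) c: {S,T0}  orig:{S}
  cell(1,1) c: {S,T0}  orig:{S}
  cell(0,1) cc: {B}

Original NTs in T[0,1] deriving "cc": ["B"]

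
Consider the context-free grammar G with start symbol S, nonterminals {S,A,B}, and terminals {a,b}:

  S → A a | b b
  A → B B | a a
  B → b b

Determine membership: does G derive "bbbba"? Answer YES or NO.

CNF form of G:
  S -> A T0 | T1 T1
  A -> B B | T0 T0
  B -> T1 T1
  T0 -> a
  T1 -> b

CYK fill:
  T[0,0] 'b' = {T1}  orig:{}
  T[1,1] 'b' = {T1}  orig:{}
  T[2,2] 'b' = {T1}  orig:{}
  T[3,3] 'b' = {T1}  orig:{}
  T[4,4] 'a' = {T0}  orig:{}
  T[0,1] 'bb' = {B,S}
  T[1,2] 'bb' = {B,S}
  T[2,3] 'bb' = {B,S}
  T[3,4] 'ba' = ∅
  T[0,2] 'bbb' = ∅
  T[1,3] 'bbb' = ∅
  T[2,4] 'bba' = ∅
  T[0,3] 'bbbb' = {A}
  T[1,4] 'bbba' = ∅
  T[0,4] 'bbbba' = {S}

S ∈ T[0,4] ⇒ YES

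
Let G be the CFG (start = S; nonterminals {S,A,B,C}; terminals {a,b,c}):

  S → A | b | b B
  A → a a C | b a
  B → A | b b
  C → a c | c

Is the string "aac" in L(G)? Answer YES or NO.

CNF form of G:
  S -> T0 X5 | T1 B | T1 T0 | b
  A -> T0 X3 | T1 T0
  B -> T0 X4 | T1 T0 | T1 T1
  C -> T0 T2 | c
  T0 -> a
  T1 -> b
  T2 -> c
  X3 -> T0 C
  X4 -> T0 C
  X5 -> T0 C

Fill CYK table bottom-up:
  [0..0]={T0}  "a"  orig:{}
  [1..1]={T0}  "a"  orig:{}
  [2..2]={C,T2}  "c"  orig:{C}
  [0..1]=∅  "aa"
  [1..2]={C,X3,X4,X5}  "ac"  orig:{C}
  [0..2]={A,B,S,X3,X4,X5}  "aac"  orig:{A,B,S}

S ∈ T[0,2] ⇒ YES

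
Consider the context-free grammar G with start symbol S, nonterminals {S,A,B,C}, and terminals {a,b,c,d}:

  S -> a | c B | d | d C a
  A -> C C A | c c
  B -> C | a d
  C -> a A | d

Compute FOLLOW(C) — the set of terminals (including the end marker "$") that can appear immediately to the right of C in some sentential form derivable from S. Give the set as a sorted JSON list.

Compute FIRST by fixpoint:
iter 1:
  A via A→c c: +{c}
  B via B→a d: +{a}
  C via C→a A: +{a}
  C via C→d: +{d}
  S via S→a: +{a}
  S via S→c B: +{c}
  S via S→d: +{d}
  S: {a,c,d}  A: {c}  B: {a}  C: {a,d}
iter 2:
  A via A→C C A: +{a,d}
  B via B→C: +{d}
  S: {a,c,d}  A: {a,c,d}  B: {a,d}  C: {a,d}
iter 3: done
  S: {a,c,d}  A: {a,c,d}  B: {a,d}  C: {a,d}

FOLLOW sets:
FOLLOW(S) := {$}
iter 1:
  A→C C A: FOLLOW(C) ⊇ FIRST(C) = {a,d}; new: +{a,d}
  A→C C A: FOLLOW(C) ⊇ FIRST(A) = {a,c,d}; new: +{c}
  C→a A: FOLLOW(A) ⊇ FOLLOW(C) ⊇ {a,c,d}; new: +{a,c,d}
  S→c B: FOLLOW(B) ⊇ FOLLOW(S) ⊇ {$}; new: +{$}
  FOLLOW(S)={$}  FOLLOW(A)={a,c,d}  FOLLOW(B)={$}  FOLLOW(C)={a,c,d}
iter 2:
  B→C: FOLLOW(C) ⊇ FOLLOW(B) ⊇ {$}; new: +{$}
  C→a A: FOLLOW(A) ⊇ FOLLOW(C) ⊇ {$,a,c,d}; new: +{$}
  FOLLOW(S)={$}  FOLLOW(A)={$,a,c,d}  FOLLOW(B)={$}  FOLLOW(C)={$,a,c,d}
iter 3: done
  FOLLOW(S)={$}  FOLLOW(A)={$,a,c,d}  FOLLOW(B)={$}  FOLLOW(C)={$,a,c,d}

FOLLOW(C) = ["$", "a", "c", "d"]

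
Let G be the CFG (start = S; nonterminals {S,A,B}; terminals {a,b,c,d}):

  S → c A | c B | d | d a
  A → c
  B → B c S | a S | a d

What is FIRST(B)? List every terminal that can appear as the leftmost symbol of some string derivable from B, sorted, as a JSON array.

FIRST iteration:
[1]
  A via A→c: +{c}
  B via B→a S: +{a}
  S via S→c A: +{c}
  S via S→d: +{d}
  FIRST(S)={c,d}  FIRST(A)={c}  FIRST(B)={a}
[2] (stable)
  FIRST(S)={c,d}  FIRST(A)={c}  FIRST(B)={a}

FIRST(B) = ["a"]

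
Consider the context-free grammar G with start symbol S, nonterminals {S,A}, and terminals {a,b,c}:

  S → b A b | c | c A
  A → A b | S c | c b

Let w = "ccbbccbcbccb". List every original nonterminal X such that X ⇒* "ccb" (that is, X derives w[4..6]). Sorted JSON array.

CNF form of G:
  S -> T0 X2 | T1 A | c
  A -> A T0 | S T1 | T1 T0
  T0 -> b
  T1 -> c
  X2 -> A T0

CYK table (by increasing span) (cells [i..j] with 4 ≤ i ≤ j ≤ 6 only):
  cell(4,4) c: {S,T1}  orig:{S}
  cell(5,5) c: {S,T1}  orig:{S}
  cell(6,6) b: {T0}  orig:{}
  cell(4,5) cc: {A}
  cell(5,6) cb: {A}
  cell(4,6) ccb: {A,S,X2}  orig:{A,S}

Original NTs in T[4,6] deriving "ccb": ["A", "S"]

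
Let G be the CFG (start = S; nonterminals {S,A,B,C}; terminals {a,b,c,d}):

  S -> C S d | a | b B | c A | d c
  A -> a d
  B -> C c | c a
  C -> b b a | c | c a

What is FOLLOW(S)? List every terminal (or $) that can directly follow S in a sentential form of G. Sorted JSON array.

FIRST iteration:
pass 1:
  A via A→a d: +{a}
  B via B→c a: +{c}
  C via C→b b a: +{b}
  C via C→c: +{c}
  S via S→C S d: +{b,c}
  S via S→a: +{a}
  S via S→d c: +{d}
  FIRST[S]={a,b,c,d}  FIRST[A]={a}  FIRST[B]={c}  FIRST[C]={b,c}
pass 2:
  B via B→C c: +{b}
  FIRST[S]={a,b,c,d}  FIRST[A]={a}  FIRST[B]={b,c}  FIRST[C]={b,c}
pass 3: (stable)
  FIRST[S]={a,b,c,d}  FIRST[A]={a}  FIRST[B]={b,c}  FIRST[C]={b,c}

FOLLOW iteration:
initialize: $ ∈ FOLLOW(S)
[1]
  B→C c: FOLLOW(C) ⊇ FIRST(c) = {c}; new: +{c}
  S→C S d: FOLLOW(C) ⊇ FIRST(S) = {a,b,c,d}; new: +{a,b,d}
  S→C S d: FOLLOW(S) ⊇ FIRST(d) = {d}; new: +{d}
  S→b B: FOLLOW(B) ⊇ FOLLOW(S) ⊇ {$,d}; new: +{$,d}
  S→c A: FOLLOW(A) ⊇ FOLLOW(S) ⊇ {$,d}; new: +{$,d}
  FOLLOW(S)={$,d}  FOLLOW(A)={$,d}  FOLLOW(B)={$,d}  FOLLOW(C)={a,b,c,d}
[2] done
  FOLLOW(S)={$,d}  FOLLOW(A)={$,d}  FOLLOW(B)={$,d}  FOLLOW(C)={a,b,c,d}

FOLLOW(S) = ["$", "d"]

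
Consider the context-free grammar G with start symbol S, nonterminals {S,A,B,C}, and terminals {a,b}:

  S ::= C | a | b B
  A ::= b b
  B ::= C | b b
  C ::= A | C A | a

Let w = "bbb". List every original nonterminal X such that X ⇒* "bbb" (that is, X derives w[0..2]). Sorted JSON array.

Convert to CNF:
  S -> C A | T0 B | T0 T0 | a
  A -> T0 T0
  B -> C A | T0 T0 | a
  C -> C A | T0 T0 | a
  T0 -> b

Fill CYK table bottom-up, restricted to cells inside w[0..2]:
  [0..0]={T0}  "b"  orig:{}
  [1..1]={T0}  "b"  orig:{}
  [2..2]={T0}  "b"  orig:{}
  [0..1]={A,B,C,S}  "bb"
  [1..2]={A,B,C,S}  "bb"
  [0..2]={S}  "bbb"

Original NTs in T[0,2] deriving "bbb": ["S"]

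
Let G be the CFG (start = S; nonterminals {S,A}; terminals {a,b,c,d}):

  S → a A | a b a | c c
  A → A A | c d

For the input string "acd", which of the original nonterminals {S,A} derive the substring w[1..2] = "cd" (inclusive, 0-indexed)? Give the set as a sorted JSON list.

CNF form of G:
  S -> T0 T0 | T2 A | T2 X4
  A -> A A | T0 T1
  T0 -> c
  T1 -> d
  T2 -> a
  T3 -> b
  X4 -> T3 T2

CYK table (by increasing span) (cells [i..j] with 1 ≤ i ≤ j ≤ 2 only):
  T[1,1] 'c' = {T0}  orig:{}
  T[2,2] 'd' = {T1}  orig:{}
  T[1,2] 'cd' = {A}

Original NTs in T[1,2] deriving "cd": ["A"]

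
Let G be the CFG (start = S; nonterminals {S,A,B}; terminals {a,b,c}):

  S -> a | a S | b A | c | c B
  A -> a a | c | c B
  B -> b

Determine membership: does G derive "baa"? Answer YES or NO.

CNF form of G:
  S -> T0 S | T1 B | T2 A | a | c
  A -> T0 T0 | T1 B | c
  B -> b
  T0 -> a
  T1 -> c
  T2 -> b

CYK table (by increasing span):
  [0..0]={B,T2}  "b"  orig:{B}
  [1..1]={S,T0}  "a"  orig:{S}
  [2..2]={S,T0}  "a"  orig:{S}
  [0..1]=∅  "ba"
  [1..2]={A,S}  "aa"
  [0..2]={S}  "baa"

S ∈ T[0,2] ⇒ YES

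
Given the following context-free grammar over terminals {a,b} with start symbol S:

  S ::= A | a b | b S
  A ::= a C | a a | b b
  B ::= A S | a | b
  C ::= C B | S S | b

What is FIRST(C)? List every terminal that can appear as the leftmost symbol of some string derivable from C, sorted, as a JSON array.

FIRST iteration:
iter 1:
  A via A→a C: +{a}
  A via A→b b: +{b}
  B via B→A S: +{a,b}
  C via C→b: +{b}
  S via S→A: +{a,b}
  FIRST[S]={a,b}  FIRST[A]={a,b}  FIRST[B]={a,b}  FIRST[C]={b}
iter 2:
  C via C→S S: +{a}
  FIRST[S]={a,b}  FIRST[A]={a,b}  FIRST[B]={a,b}  FIRST[C]={a,b}
iter 3: (stable)
  FIRST[S]={a,b}  FIRST[A]={a,b}  FIRST[B]={a,b}  FIRST[C]={a,b}

FIRST(C) = ["a", "b"]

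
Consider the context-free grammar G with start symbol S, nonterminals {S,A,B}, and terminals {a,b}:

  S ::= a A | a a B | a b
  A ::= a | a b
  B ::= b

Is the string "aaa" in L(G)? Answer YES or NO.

CNF form of G:
  S -> T0 A | T0 T1 | T0 X2
  A -> T0 T1 | a
  B -> b
  T0 -> a
  T1 -> b
  X2 -> T0 B

CYK fill:
  [0..0]={A,T0}  "a"  orig:{A}
  [1..1]={A,T0}  "a"  orig:{A}
  [2..2]={A,T0}  "a"  orig:{A}
  [0..1]={S}  "aa"
  [1..2]={S}  "aa"
  [0..2]=∅  "aaa"

S ∉ T[0,2] ⇒ NO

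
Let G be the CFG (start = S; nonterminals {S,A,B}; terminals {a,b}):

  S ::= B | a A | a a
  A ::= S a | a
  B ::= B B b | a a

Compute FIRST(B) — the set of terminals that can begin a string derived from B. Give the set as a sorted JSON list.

FIRST iteration:
iter 1:
  A via A→a: +{a}
  B via B→a a: +{a}
  S via S→B: +{a}
  S: {a}  A: {a}  B: {a}
iter 2: done
  S: {a}  A: {a}  B: {a}

FIRST(B) = ["a"]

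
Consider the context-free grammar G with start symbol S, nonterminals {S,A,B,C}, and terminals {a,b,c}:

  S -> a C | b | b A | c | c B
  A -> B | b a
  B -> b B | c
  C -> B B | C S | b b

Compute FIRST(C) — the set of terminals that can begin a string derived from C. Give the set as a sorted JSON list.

FIRST sets, iterate to fixpoint:
iter 1:
  A via A→b a: +{b}
  B via B→b B: +{b}
  B via B→c: +{c}
  C via C→B B: +{b,c}
  S via S→a C: +{a}
  S via S→b: +{b}
  S via S→c: +{c}
  FIRST(S)={a,b,c}  FIRST(A)={b}  FIRST(B)={b,c}  FIRST(C)={b,c}
iter 2:
  A via A→B: +{c}
  FIRST(S)={a,b,c}  FIRST(A)={b,c}  FIRST(B)={b,c}  FIRST(C)={b,c}
iter 3: (stable)
  FIRST(S)={a,b,c}  FIRST(A)={b,c}  FIRST(B)={b,c}  FIRST(C)={b,c}

FIRST(C) = ["b", "c"]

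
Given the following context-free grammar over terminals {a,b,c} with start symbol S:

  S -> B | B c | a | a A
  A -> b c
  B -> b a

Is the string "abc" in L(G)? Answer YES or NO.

Convert to CNF:
  S -> B T1 | T0 T2 | T2 A | a
  A -> T0 T1
  B -> T0 T2
  T0 -> b
  T1 -> c
  T2 -> a

Fill CYK table bottom-up:
  T[0,0] 'a' = {S,T2}  orig:{S}
  T[1,1] 'b' = {T0}  orig:{}
  T[2,2] 'c' = {T1}  orig:{}
  T[0,1] 'ab' = ∅
  T[1,2] 'bc' = {A}
  T[0,2] 'abc' = {S}

S ∈ T[0,2] ⇒ YES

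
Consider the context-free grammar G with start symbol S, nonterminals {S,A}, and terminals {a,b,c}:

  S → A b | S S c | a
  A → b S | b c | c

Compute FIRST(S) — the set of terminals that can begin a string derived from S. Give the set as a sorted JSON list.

FIRST sets, iterate to fixpoint:
[1]
  A via A→b S: +{b}
  A via A→c: +{c}
  S via S→A b: +{b,c}
  S via S→a: +{a}
  FIRST[S]={a,b,c}  FIRST[A]={b,c}
[2] done
  FIRST[S]={a,b,c}  FIRST[A]={b,c}

FIRST(S) = ["a", "b", "c"]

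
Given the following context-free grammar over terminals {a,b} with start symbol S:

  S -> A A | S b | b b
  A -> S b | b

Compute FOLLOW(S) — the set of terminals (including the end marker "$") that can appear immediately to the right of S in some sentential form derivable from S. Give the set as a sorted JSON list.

Compute FIRST by fixpoint:
[1]
  A via A→b: +{b}
  S via S→A A: +{b}
  FIRST[S]={b}  FIRST[A]={b}
[2] done
  FIRST[S]={b}  FIRST[A]={b}

FOLLOW sets:
FOLLOW(S) := {$}
round 1:
  A→S b: FOLLOW(S) ⊇ FIRST(b) = {b}; new: +{b}
  S→A A: FOLLOW(A) ⊇ FIRST(A) = {b}; new: +{b}
  S→A A: FOLLOW(A) ⊇ FOLLOW(S) ⊇ {$,b}; new: +{$}
  S: {$,b}  A: {$,b}
round 2: (no change)
  S: {$,b}  A: {$,b}

FOLLOW(S) = ["$", "b"]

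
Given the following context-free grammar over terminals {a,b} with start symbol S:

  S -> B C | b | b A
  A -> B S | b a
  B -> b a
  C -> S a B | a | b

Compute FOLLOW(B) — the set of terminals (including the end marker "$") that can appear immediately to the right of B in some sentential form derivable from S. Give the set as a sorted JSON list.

FIRST sets, iterate to fixpoint:
pass 1:
  A via A→b a: +{b}
  B via B→b a: +{b}
  C via C→a: +{a}
  C via C→b: +{b}
  S via S→B C: +{b}
  S: {b}  A: {b}  B: {b}  C: {a,b}
pass 2: (no change)
  S: {b}  A: {b}  B: {b}  C: {a,b}

FOLLOW iteration:
seed FOLLOW(S) with $
pass 1:
  A→B S: FOLLOW(B) ⊇ FIRST(S) = {b}; new: +{b}
  C→S a B: FOLLOW(S) ⊇ FIRST(a) = {a}; new: +{a}
  S→B C: FOLLOW(B) ⊇ FIRST(C) = {a,b}; new: +{a}
  S→B C: FOLLOW(C) ⊇ FOLLOW(S) ⊇ {$,a}; new: +{$,a}
  S→b A: FOLLOW(A) ⊇ FOLLOW(S) ⊇ {$,a}; new: +{$,a}
  S: {$,a}  A: {$,a}  B: {a,b}  C: {$,a}
pass 2:
  C→S a B: FOLLOW(B) ⊇ FOLLOW(C) ⊇ {$,a}; new: +{$}
  S: {$,a}  A: {$,a}  B: {$,a,b}  C: {$,a}
pass 3: (no change)
  S: {$,a}  A: {$,a}  B: {$,a,b}  C: {$,a}

FOLLOW(B) = ["$", "a", "b"]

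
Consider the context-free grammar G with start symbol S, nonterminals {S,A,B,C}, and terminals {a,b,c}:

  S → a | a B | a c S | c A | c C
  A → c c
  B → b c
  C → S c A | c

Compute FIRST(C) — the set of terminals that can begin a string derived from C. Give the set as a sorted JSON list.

FIRST iteration:
iter 1:
  A via A→c c: +{c}
  B via B→b c: +{b}
  C via C→c: +{c}
  S via S→a: +{a}
  S via S→c A: +{c}
  FIRST(S)={a,c}  FIRST(A)={c}  FIRST(B)={b}  FIRST(C)={c}
iter 2:
  C via C→S c A: +{a}
  FIRST(S)={a,c}  FIRST(A)={c}  FIRST(B)={b}  FIRST(C)={a,c}
iter 3: (no change)
  FIRST(S)={a,c}  FIRST(A)={c}  FIRST(B)={b}  FIRST(C)={a,c}

FIRST(C) = ["a", "c"]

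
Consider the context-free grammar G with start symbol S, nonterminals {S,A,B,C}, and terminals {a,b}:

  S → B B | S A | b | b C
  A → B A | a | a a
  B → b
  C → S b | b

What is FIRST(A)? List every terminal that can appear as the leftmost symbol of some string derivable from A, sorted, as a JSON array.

FIRST sets, iterate to fixpoint:
pass 1:
  A via A→a: +{a}
  B via B→b: +{b}
  C via C→b: +{b}
  S via S→B B: +{b}
  S: {b}  A: {a}  B: {b}  C: {b}
pass 2:
  A via A→B A: +{b}
  S: {b}  A: {a,b}  B: {b}  C: {b}
pass 3: (stable)
  S: {b}  A: {a,b}  B: {b}  C: {b}

FIRST(A) = ["a", "b"]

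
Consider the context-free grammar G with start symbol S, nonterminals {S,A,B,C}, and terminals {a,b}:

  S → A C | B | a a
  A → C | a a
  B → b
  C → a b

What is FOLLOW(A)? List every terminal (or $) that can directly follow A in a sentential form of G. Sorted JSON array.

FIRST iteration:
[1]
  A via A→a a: +{a}
  B via B→b: +{b}
  C via C→a b: +{a}
  S via S→A C: +{a}
  S via S→B: +{b}
  FIRST[S]={a,b}  FIRST[A]={a}  FIRST[B]={b}  FIRST[C]={a}
[2] (stable)
  FIRST[S]={a,b}  FIRST[A]={a}  FIRST[B]={b}  FIRST[C]={a}

Compute FOLLOW by fixpoint:
FOLLOW(S) := {$}
[1]
  S→A C: FOLLOW(A) ⊇ FIRST(C) = {a}; new: +{a}
  S→A C: FOLLOW(C) ⊇ FOLLOW(S) ⊇ {$}; new: +{$}
  S→B: FOLLOW(B) ⊇ FOLLOW(S) ⊇ {$}; new: +{$}
  FOLLOW[S]={$}  FOLLOW[A]={a}  FOLLOW[B]={$}  FOLLOW[C]={$}
[2]
  A→C: FOLLOW(C) ⊇ FOLLOW(A) ⊇ {a}; new: +{a}
  FOLLOW[S]={$}  FOLLOW[A]={a}  FOLLOW[B]={$}  FOLLOW[C]={$,a}
[3] done
  FOLLOW[S]={$}  FOLLOW[A]={a}  FOLLOW[B]={$}  FOLLOW[C]={$,a}

FOLLOW(A) = ["a"]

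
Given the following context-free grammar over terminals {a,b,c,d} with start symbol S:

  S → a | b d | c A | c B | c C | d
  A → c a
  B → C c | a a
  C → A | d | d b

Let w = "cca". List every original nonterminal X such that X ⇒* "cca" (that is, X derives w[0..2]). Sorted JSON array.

CNF form of G:
  S -> T0 A | T0 B | T0 C | T3 T2 | a | d
  A -> T0 T1
  B -> C T0 | T1 T1
  C -> T0 T1 | T2 T3 | d
  T0 -> c
  T1 -> a
  T2 -> d
  T3 -> b

Fill CYK table bottom-up, restricted to cells inside w[0..2]:
  [0..0]={T0}  "c"  orig:{}
  [1..1]={T0}  "c"  orig:{}
  [2..2]={S,T1}  "a"  orig:{S}
  [0..1]=∅  "cc"
  [1..2]={A,C}  "ca"
  [0..2]={S}  "cca"

Original NTs in T[0,2] deriving "cca": ["S"]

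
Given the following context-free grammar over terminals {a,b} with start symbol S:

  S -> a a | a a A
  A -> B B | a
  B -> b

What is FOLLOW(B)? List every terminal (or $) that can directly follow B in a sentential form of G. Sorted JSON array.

Compute FIRST by fixpoint:
iter 1:
  A via A→a: +{a}
  B via B→b: +{b}
  S via S→a a: +{a}
  FIRST(S)={a}  FIRST(A)={a}  FIRST(B)={b}
iter 2:
  A via A→B B: +{b}
  FIRST(S)={a}  FIRST(A)={a,b}  FIRST(B)={b}
iter 3: done
  FIRST(S)={a}  FIRST(A)={a,b}  FIRST(B)={b}

Compute FOLLOW by fixpoint:
seed FOLLOW(S) with $
round 1:
  A→B B: FOLLOW(B) ⊇ FIRST(B) = {b}; new: +{b}
  S→a a A: FOLLOW(A) ⊇ FOLLOW(S) ⊇ {$}; new: +{$}
  FOLLOW(S)={$}  FOLLOW(A)={$}  FOLLOW(B)={b}
round 2:
  A→B B: FOLLOW(B) ⊇ FOLLOW(A) ⊇ {$}; new: +{$}
  FOLLOW(S)={$}  FOLLOW(A)={$}  FOLLOW(B)={$,b}
round 3: (no change)
  FOLLOW(S)={$}  FOLLOW(A)={$}  FOLLOW(B)={$,b}

FOLLOW(B) = ["$", "b"]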